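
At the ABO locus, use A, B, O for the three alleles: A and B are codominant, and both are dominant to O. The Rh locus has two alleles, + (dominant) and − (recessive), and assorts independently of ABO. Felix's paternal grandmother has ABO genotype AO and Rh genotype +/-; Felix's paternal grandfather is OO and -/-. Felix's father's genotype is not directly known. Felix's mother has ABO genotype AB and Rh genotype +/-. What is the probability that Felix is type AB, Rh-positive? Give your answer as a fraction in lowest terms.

5/64

Felix's father's ABO genotype from AO × OO: 1/2 AO, 1/2 OO.
Crossing each possibility with the mother AB and summing P(type AB): 1/2·1/4 + 1/2·0 = 1/8.
Similarly for Rh via the father's Rh distribution: P(Rh+) = 5/8.
Independent loci: 1/8 × 5/8 = 5/64.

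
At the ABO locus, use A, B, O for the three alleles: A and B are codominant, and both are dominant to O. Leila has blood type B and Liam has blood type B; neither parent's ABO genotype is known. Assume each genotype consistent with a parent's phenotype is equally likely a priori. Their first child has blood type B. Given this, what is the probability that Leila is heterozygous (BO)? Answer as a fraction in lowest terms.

7/15

Possible genotypes: Leila ∈ {BB, BO}; Liam ∈ {BB, BO}.
Weight each parental genotype pair by prior × P(type-B child):
  BB × BB: posterior weight 4/15.
  BB × BO: posterior weight 4/15.
  BO × BB: posterior weight 4/15.
  BO × BO: posterior weight 1/5.
Sum the posterior weight over pairs where Leila is BO: 7/15.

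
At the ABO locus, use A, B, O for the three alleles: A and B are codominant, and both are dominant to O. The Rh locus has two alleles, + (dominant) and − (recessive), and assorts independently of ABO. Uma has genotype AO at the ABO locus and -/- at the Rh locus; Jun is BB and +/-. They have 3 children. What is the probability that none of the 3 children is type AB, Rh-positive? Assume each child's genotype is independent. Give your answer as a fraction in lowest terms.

27/64

ABO cross AO × BB → 1/2 B, 1/2 AB.
Rh cross -/- × +/- → 1/2 Rh+, 1/2 Rh-; so P(type AB, Rh-positive) = 1/2 × 1/2 = 1/4 per child.
P(not type AB, Rh-positive) = 3/4 for one child; (3/4)^3 = 27/64.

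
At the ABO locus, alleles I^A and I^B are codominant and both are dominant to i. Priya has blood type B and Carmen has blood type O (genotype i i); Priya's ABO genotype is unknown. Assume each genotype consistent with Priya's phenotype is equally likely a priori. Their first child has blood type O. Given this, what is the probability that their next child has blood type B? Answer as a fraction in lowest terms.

Possible genotypes: Priya ∈ {I^B I^B, I^B i}; Carmen ∈ {i i}.
Weight each parental genotype pair by prior × P(type-O child):
  I^B i × i i: posterior weight 1; P(next child type B) = 1/2.
Weighted sum = 1/2.

1/2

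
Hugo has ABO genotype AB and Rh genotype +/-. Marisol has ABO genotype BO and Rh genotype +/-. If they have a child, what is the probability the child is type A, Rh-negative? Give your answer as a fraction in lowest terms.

1/16

ABO cross AB × BO → offspring phenotypes: 1/4 A, 1/2 B, 1/4 AB.
Rh cross +/- × +/- → 3/4 Rh+, 1/4 Rh-.
Independent loci: P(type A, Rh-negative) = 1/4 × 1/4 = 1/16.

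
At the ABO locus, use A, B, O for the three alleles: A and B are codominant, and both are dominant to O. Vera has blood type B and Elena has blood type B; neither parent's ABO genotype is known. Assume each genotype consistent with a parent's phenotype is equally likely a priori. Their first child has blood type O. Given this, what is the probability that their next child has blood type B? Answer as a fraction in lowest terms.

3/4

Possible genotypes: Vera ∈ {BB, BO}; Elena ∈ {BB, BO}.
Weight each parental genotype pair by prior × P(type-O child):
  BO × BO: posterior weight 1; P(next child type B) = 3/4.
Weighted sum = 3/4.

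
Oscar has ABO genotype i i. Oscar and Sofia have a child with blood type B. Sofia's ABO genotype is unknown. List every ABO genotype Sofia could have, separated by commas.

I^A I^B, I^B I^B, I^B i

For each candidate genotype of Sofia, check whether crossing it with i i can produce every observed child phenotype.
  I^A I^A → possible child types {A} ✗
  I^A I^B → possible child types {A, B} ✓
  I^A i → possible child types {O, A} ✗
  I^B I^B → possible child types {B} ✓
  I^B i → possible child types {O, B} ✓
  i i → possible child types {O} ✗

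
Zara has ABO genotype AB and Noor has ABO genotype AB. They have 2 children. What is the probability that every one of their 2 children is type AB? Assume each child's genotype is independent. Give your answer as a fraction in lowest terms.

ABO cross AB × AB → 1/4 A, 1/4 B, 1/2 AB.
So P(type AB) = 1/2 per child.
All 2 independent: (1/2)^2 = 1/4.

1/4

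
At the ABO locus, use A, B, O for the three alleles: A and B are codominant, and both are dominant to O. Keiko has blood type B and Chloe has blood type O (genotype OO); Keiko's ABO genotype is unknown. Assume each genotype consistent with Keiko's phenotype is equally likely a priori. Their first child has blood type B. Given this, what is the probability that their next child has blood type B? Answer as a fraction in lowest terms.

Possible genotypes: Keiko ∈ {BB, BO}; Chloe ∈ {OO}.
Weight each parental genotype pair by prior × P(type-B child):
  BB × OO: posterior weight 2/3; P(next child type B) = 1.
  BO × OO: posterior weight 1/3; P(next child type B) = 1/2.
Weighted sum = 5/6.

5/6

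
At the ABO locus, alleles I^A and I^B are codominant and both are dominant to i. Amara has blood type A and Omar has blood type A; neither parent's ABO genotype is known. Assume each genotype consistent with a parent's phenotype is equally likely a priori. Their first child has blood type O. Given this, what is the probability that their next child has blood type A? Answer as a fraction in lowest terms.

Possible genotypes: Amara ∈ {I^A I^A, I^A i}; Omar ∈ {I^A I^A, I^A i}.
Weight each parental genotype pair by prior × P(type-O child):
  I^A i × I^A i: posterior weight 1; P(next child type A) = 3/4.
Weighted sum = 3/4.

3/4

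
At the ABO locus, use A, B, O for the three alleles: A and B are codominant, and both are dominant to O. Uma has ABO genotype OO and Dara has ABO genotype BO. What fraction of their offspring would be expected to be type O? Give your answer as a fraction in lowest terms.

1/2

ABO cross OO × BO → offspring phenotypes: 1/2 O, 1/2 B.
So P(type O) = 1/2.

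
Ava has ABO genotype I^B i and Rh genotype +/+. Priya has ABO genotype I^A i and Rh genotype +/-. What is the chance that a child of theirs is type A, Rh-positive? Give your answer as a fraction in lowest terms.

ABO cross I^B i × I^A i → offspring phenotypes: 1/4 O, 1/4 A, 1/4 B, 1/4 AB.
Rh cross +/+ × +/- → 1 Rh+.
Independent loci: P(type A, Rh-positive) = 1/4 × 1 = 1/4.

1/4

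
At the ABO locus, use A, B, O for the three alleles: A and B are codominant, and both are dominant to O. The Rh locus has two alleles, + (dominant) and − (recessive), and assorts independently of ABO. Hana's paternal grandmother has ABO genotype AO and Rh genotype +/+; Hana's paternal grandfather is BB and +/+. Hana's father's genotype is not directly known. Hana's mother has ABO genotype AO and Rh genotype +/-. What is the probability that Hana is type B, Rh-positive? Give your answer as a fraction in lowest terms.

Hana's father's ABO genotype from AO × BB: 1/2 AB, 1/2 BO.
Crossing each possibility with the mother AO and summing P(type B): 1/2·1/4 + 1/2·1/4 = 1/4.
Similarly for Rh via the father's Rh distribution: P(Rh+) = 1.
Independent loci: 1/4 × 1 = 1/4.

1/4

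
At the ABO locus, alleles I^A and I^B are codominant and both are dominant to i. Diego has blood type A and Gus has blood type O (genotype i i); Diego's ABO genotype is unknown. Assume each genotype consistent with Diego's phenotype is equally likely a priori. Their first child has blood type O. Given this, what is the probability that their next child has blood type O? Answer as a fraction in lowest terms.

1/2

Possible genotypes: Diego ∈ {I^A I^A, I^A i}; Gus ∈ {i i}.
Weight each parental genotype pair by prior × P(type-O child):
  I^A i × i i: posterior weight 1; P(next child type O) = 1/2.
Weighted sum = 1/2.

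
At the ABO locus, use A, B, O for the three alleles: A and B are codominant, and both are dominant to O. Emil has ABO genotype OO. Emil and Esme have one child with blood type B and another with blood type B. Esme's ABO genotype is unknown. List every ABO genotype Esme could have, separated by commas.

AB, BB, BO

For each candidate genotype of Esme, check whether crossing it with OO can produce every observed child phenotype.
  AA → possible child types {A} ✗
  AB → possible child types {A, B} ✓
  AO → possible child types {O, A} ✗
  BB → possible child types {B} ✓
  BO → possible child types {O, B} ✓
  OO → possible child types {O} ✗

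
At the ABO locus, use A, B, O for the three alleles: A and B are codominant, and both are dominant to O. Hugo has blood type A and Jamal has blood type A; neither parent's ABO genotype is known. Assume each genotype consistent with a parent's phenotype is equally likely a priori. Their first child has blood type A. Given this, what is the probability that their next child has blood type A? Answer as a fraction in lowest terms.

Possible genotypes: Hugo ∈ {AA, AO}; Jamal ∈ {AA, AO}.
Weight each parental genotype pair by prior × P(type-A child):
  AA × AA: posterior weight 4/15; P(next child type A) = 1.
  AA × AO: posterior weight 4/15; P(next child type A) = 1.
  AO × AA: posterior weight 4/15; P(next child type A) = 1.
  AO × AO: posterior weight 1/5; P(next child type A) = 3/4.
Weighted sum = 19/20.

19/20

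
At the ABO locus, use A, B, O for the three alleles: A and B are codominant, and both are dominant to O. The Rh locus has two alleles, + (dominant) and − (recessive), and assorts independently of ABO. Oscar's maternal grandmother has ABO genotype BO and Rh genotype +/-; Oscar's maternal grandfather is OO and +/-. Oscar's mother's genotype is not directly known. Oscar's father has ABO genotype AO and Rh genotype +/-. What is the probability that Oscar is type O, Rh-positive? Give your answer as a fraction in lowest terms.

Oscar's mother's ABO genotype from BO × OO: 1/2 BO, 1/2 OO.
Crossing each possibility with the father AO and summing P(type O): 1/2·1/4 + 1/2·1/2 = 3/8.
Similarly for Rh via the mother's Rh distribution: P(Rh+) = 3/4.
Independent loci: 3/8 × 3/4 = 9/32.

9/32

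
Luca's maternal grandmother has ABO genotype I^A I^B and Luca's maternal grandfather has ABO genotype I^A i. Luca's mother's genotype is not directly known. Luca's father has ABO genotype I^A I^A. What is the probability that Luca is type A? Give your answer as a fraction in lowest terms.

Luca's mother's ABO genotype from I^A I^B × I^A i: 1/4 I^A I^A, 1/4 I^A I^B, 1/4 I^A i, 1/4 I^B i.
Crossing each possibility with the father I^A I^A and summing P(type A): 1/4·1 + 1/4·1/2 + 1/4·1 + 1/4·1/2 = 3/4.

3/4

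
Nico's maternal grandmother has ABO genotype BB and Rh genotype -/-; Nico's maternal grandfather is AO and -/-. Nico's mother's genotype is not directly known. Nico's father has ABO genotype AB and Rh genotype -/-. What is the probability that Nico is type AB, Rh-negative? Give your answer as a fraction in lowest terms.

3/8

Nico's mother's ABO genotype from BB × AO: 1/2 AB, 1/2 BO.
Crossing each possibility with the father AB and summing P(type AB): 1/2·1/2 + 1/2·1/4 = 3/8.
Similarly for Rh via the mother's Rh distribution: P(Rh-) = 1.
Independent loci: 3/8 × 1 = 3/8.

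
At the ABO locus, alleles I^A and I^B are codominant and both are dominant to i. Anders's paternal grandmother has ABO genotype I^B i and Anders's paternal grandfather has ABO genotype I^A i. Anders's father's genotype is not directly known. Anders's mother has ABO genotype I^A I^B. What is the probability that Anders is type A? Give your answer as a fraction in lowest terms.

Anders's father's ABO genotype from I^B i × I^A i: 1/4 I^A I^B, 1/4 I^A i, 1/4 I^B i, 1/4 i i.
Crossing each possibility with the mother I^A I^B and summing P(type A): 1/4·1/4 + 1/4·1/2 + 1/4·1/4 + 1/4·1/2 = 3/8.

3/8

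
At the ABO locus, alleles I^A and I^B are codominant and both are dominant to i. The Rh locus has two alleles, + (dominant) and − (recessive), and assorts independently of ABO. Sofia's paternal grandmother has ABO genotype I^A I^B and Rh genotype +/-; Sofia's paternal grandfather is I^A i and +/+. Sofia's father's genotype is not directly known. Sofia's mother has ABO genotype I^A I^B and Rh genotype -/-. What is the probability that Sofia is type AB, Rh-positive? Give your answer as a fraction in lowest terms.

9/32

Sofia's father's ABO genotype from I^A I^B × I^A i: 1/4 I^A I^A, 1/4 I^A I^B, 1/4 I^A i, 1/4 I^B i.
Crossing each possibility with the mother I^A I^B and summing P(type AB): 1/4·1/2 + 1/4·1/2 + 1/4·1/4 + 1/4·1/4 = 3/8.
Similarly for Rh via the father's Rh distribution: P(Rh+) = 3/4.
Independent loci: 3/8 × 3/4 = 9/32.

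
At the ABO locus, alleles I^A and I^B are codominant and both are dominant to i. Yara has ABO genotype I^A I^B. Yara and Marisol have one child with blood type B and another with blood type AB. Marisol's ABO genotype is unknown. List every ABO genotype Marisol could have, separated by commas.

I^A I^B, I^A i, I^B I^B, I^B i

For each candidate genotype of Marisol, check whether crossing it with I^A I^B can produce every observed child phenotype.
  I^A I^A → possible child types {A, AB} ✗
  I^A I^B → possible child types {A, B, AB} ✓
  I^A i → possible child types {A, B, AB} ✓
  I^B I^B → possible child types {B, AB} ✓
  I^B i → possible child types {A, B, AB} ✓
  i i → possible child types {A, B} ✗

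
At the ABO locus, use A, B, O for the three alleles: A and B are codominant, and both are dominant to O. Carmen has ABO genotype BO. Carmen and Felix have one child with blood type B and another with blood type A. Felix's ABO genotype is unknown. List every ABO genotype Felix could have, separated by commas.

AB, AO

For each candidate genotype of Felix, check whether crossing it with BO can produce every observed child phenotype.
  AA → possible child types {A, AB} ✗
  AB → possible child types {A, B, AB} ✓
  AO → possible child types {O, A, B, AB} ✓
  BB → possible child types {B} ✗
  BO → possible child types {O, B} ✗
  OO → possible child types {O, B} ✗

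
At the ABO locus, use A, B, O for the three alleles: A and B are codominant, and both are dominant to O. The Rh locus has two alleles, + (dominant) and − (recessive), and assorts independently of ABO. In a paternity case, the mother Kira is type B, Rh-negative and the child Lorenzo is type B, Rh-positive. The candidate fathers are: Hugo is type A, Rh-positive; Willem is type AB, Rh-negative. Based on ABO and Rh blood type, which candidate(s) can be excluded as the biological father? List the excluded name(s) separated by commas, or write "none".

Willem

A candidate is excluded only if no genotype consistent with his phenotype could produce a type B, Rh-positive child with a type B, Rh-negative mother.
Willem (type AB, Rh-): no genotype consistent with that phenotype can produce a type-B Rh+ child with a type-B mother.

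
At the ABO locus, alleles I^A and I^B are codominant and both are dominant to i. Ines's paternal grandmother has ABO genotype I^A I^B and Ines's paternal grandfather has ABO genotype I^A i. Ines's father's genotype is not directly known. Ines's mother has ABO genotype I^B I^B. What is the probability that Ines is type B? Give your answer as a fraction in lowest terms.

1/2

Ines's father's ABO genotype from I^A I^B × I^A i: 1/4 I^A I^A, 1/4 I^A I^B, 1/4 I^A i, 1/4 I^B i.
Crossing each possibility with the mother I^B I^B and summing P(type B): 1/4·0 + 1/4·1/2 + 1/4·1/2 + 1/4·1 = 1/2.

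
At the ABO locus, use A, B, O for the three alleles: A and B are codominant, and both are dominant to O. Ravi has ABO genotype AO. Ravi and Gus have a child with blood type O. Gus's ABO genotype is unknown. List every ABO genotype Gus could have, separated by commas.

For each candidate genotype of Gus, check whether crossing it with AO can produce every observed child phenotype.
  AA → possible child types {A} ✗
  AB → possible child types {A, B, AB} ✗
  AO → possible child types {O, A} ✓
  BB → possible child types {B, AB} ✗
  BO → possible child types {O, A, B, AB} ✓
  OO → possible child types {O, A} ✓

AO, BO, OO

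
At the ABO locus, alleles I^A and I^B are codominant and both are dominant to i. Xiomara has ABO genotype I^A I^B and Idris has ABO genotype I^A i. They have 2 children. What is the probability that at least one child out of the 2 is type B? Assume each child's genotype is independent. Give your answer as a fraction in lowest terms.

7/16

ABO cross I^A I^B × I^A i → 1/2 A, 1/4 B, 1/4 AB.
So P(type B) = 1/4 per child.
P(none) = (3/4)^2 = 9/16; P(at least one) = 1 − 9/16 = 7/16.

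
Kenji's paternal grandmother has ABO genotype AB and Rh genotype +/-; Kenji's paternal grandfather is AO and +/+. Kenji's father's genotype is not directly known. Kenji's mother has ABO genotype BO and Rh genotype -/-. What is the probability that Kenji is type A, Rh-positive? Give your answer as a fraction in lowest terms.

Kenji's father's ABO genotype from AB × AO: 1/4 AA, 1/4 AB, 1/4 AO, 1/4 BO.
Crossing each possibility with the mother BO and summing P(type A): 1/4·1/2 + 1/4·1/4 + 1/4·1/4 + 1/4·0 = 1/4.
Similarly for Rh via the father's Rh distribution: P(Rh+) = 3/4.
Independent loci: 1/4 × 3/4 = 3/16.

3/16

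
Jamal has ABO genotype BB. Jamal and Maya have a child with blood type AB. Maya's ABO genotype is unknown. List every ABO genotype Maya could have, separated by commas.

AA, AB, AO

For each candidate genotype of Maya, check whether crossing it with BB can produce every observed child phenotype.
  AA → possible child types {AB} ✓
  AB → possible child types {B, AB} ✓
  AO → possible child types {B, AB} ✓
  BB → possible child types {B} ✗
  BO → possible child types {B} ✗
  OO → possible child types {B} ✗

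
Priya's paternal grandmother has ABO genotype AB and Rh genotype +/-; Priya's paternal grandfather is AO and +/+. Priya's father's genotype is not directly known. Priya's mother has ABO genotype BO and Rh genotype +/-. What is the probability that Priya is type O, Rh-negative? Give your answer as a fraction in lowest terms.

1/64

Priya's father's ABO genotype from AB × AO: 1/4 AA, 1/4 AB, 1/4 AO, 1/4 BO.
Crossing each possibility with the mother BO and summing P(type O): 1/4·0 + 1/4·0 + 1/4·1/4 + 1/4·1/4 = 1/8.
Similarly for Rh via the father's Rh distribution: P(Rh-) = 1/8.
Independent loci: 1/8 × 1/8 = 1/64.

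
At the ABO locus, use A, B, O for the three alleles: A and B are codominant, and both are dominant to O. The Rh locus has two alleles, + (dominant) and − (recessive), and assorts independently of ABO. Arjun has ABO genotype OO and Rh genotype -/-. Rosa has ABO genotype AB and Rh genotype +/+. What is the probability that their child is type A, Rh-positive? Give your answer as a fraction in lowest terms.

1/2

ABO cross OO × AB → offspring phenotypes: 1/2 A, 1/2 B.
Rh cross -/- × +/+ → 1 Rh+.
Independent loci: P(type A, Rh-positive) = 1/2 × 1 = 1/2.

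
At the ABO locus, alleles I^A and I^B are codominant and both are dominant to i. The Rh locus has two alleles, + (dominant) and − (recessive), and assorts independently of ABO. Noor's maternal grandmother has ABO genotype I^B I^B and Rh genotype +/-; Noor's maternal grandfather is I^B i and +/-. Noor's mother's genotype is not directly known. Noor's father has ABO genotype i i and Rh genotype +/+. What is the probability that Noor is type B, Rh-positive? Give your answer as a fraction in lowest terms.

Noor's mother's ABO genotype from I^B I^B × I^B i: 1/2 I^B I^B, 1/2 I^B i.
Crossing each possibility with the father i i and summing P(type B): 1/2·1 + 1/2·1/2 = 3/4.
Similarly for Rh via the mother's Rh distribution: P(Rh+) = 1.
Independent loci: 3/4 × 1 = 3/4.

3/4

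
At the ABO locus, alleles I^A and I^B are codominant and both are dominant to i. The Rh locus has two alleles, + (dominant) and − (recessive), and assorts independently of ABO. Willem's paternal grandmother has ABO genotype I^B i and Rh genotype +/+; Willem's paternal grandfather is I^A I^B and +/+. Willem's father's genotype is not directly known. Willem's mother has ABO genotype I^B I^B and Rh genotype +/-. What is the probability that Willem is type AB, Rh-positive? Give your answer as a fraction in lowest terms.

1/4

Willem's father's ABO genotype from I^B i × I^A I^B: 1/4 I^A I^B, 1/4 I^A i, 1/4 I^B I^B, 1/4 I^B i.
Crossing each possibility with the mother I^B I^B and summing P(type AB): 1/4·1/2 + 1/4·1/2 + 1/4·0 + 1/4·0 = 1/4.
Similarly for Rh via the father's Rh distribution: P(Rh+) = 1.
Independent loci: 1/4 × 1 = 1/4.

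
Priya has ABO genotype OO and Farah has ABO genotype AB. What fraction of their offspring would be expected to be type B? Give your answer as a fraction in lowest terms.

1/2

ABO cross OO × AB → offspring phenotypes: 1/2 A, 1/2 B.
So P(type B) = 1/2.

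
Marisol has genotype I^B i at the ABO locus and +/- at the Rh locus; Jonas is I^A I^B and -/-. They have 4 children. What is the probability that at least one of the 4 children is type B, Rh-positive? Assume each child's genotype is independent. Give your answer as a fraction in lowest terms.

175/256

ABO cross I^B i × I^A I^B → 1/4 A, 1/2 B, 1/4 AB.
Rh cross +/- × -/- → 1/2 Rh+, 1/2 Rh-; so P(type B, Rh-positive) = 1/2 × 1/2 = 1/4 per child.
P(none) = (3/4)^4 = 81/256; P(at least one) = 1 − 81/256 = 175/256.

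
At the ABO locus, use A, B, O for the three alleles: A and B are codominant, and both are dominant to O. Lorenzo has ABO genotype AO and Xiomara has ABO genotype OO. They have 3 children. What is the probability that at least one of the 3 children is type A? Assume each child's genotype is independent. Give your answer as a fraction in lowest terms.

7/8

ABO cross AO × OO → 1/2 O, 1/2 A.
So P(type A) = 1/2 per child.
P(none) = (1/2)^3 = 1/8; P(at least one) = 1 − 1/8 = 7/8.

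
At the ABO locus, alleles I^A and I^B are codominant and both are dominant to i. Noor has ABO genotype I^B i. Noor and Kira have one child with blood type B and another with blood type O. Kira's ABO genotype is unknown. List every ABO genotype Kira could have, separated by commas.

For each candidate genotype of Kira, check whether crossing it with I^B i can produce every observed child phenotype.
  I^A I^A → possible child types {A, AB} ✗
  I^A I^B → possible child types {A, B, AB} ✗
  I^A i → possible child types {O, A, B, AB} ✓
  I^B I^B → possible child types {B} ✗
  I^B i → possible child types {O, B} ✓
  i i → possible child types {O, B} ✓

I^A i, I^B i, i i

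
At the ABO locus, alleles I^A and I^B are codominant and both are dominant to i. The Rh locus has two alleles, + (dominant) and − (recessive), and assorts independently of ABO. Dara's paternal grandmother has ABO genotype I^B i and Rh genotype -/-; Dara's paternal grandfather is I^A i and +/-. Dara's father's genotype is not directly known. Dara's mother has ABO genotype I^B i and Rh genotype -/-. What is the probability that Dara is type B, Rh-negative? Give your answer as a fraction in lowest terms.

3/8

Dara's father's ABO genotype from I^B i × I^A i: 1/4 I^A I^B, 1/4 I^A i, 1/4 I^B i, 1/4 i i.
Crossing each possibility with the mother I^B i and summing P(type B): 1/4·1/2 + 1/4·1/4 + 1/4·3/4 + 1/4·1/2 = 1/2.
Similarly for Rh via the father's Rh distribution: P(Rh-) = 3/4.
Independent loci: 1/2 × 3/4 = 3/8.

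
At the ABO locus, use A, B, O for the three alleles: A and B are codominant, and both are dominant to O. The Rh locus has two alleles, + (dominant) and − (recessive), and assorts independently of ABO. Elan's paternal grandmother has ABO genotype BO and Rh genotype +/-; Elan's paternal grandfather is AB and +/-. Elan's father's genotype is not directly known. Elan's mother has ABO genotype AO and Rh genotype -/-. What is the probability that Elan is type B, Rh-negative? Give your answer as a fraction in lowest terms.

1/8

Elan's father's ABO genotype from BO × AB: 1/4 AB, 1/4 AO, 1/4 BB, 1/4 BO.
Crossing each possibility with the mother AO and summing P(type B): 1/4·1/4 + 1/4·0 + 1/4·1/2 + 1/4·1/4 = 1/4.
Similarly for Rh via the father's Rh distribution: P(Rh-) = 1/2.
Independent loci: 1/4 × 1/2 = 1/8.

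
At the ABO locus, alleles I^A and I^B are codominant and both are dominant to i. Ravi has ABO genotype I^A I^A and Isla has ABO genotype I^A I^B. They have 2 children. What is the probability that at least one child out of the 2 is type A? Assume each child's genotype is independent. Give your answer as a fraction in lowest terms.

ABO cross I^A I^A × I^A I^B → 1/2 A, 1/2 AB.
So P(type A) = 1/2 per child.
P(none) = (1/2)^2 = 1/4; P(at least one) = 1 − 1/4 = 3/4.

3/4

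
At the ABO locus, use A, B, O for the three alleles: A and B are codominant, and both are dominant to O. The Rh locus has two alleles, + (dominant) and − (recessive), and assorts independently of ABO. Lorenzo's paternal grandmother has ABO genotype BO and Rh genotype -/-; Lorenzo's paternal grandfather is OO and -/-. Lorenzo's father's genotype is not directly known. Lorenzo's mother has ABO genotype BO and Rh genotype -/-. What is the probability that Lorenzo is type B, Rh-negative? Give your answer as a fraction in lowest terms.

Lorenzo's father's ABO genotype from BO × OO: 1/2 BO, 1/2 OO.
Crossing each possibility with the mother BO and summing P(type B): 1/2·3/4 + 1/2·1/2 = 5/8.
Similarly for Rh via the father's Rh distribution: P(Rh-) = 1.
Independent loci: 5/8 × 1 = 5/8.

5/8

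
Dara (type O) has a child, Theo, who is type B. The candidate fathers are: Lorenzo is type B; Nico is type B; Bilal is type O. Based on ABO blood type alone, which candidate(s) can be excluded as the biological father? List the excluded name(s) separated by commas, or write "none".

Bilal

A candidate is excluded only if no genotype consistent with his phenotype could produce a type B child with a type O mother.
Bilal (type O): no genotype consistent with that phenotype can produce a type-B child with a type-O mother.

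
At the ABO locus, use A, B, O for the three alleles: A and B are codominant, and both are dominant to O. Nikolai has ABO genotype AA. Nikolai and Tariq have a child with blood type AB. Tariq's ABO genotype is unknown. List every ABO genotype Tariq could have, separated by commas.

AB, BB, BO

For each candidate genotype of Tariq, check whether crossing it with AA can produce every observed child phenotype.
  AA → possible child types {A} ✗
  AB → possible child types {A, AB} ✓
  AO → possible child types {A} ✗
  BB → possible child types {AB} ✓
  BO → possible child types {A, AB} ✓
  OO → possible child types {A} ✗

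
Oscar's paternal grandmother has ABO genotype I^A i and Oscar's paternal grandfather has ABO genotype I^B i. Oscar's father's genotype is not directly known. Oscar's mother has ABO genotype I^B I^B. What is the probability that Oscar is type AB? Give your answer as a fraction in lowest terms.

1/4

Oscar's father's ABO genotype from I^A i × I^B i: 1/4 I^A I^B, 1/4 I^A i, 1/4 I^B i, 1/4 i i.
Crossing each possibility with the mother I^B I^B and summing P(type AB): 1/4·1/2 + 1/4·1/2 + 1/4·0 + 1/4·0 = 1/4.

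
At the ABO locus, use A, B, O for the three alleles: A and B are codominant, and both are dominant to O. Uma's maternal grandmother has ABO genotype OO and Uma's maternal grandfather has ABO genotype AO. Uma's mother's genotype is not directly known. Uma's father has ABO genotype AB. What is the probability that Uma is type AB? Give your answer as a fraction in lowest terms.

1/8

Uma's mother's ABO genotype from OO × AO: 1/2 AO, 1/2 OO.
Crossing each possibility with the father AB and summing P(type AB): 1/2·1/4 + 1/2·0 = 1/8.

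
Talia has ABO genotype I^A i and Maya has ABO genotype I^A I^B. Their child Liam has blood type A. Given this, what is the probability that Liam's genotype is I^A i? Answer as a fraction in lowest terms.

Cross I^A i × I^A I^B → 1/4 I^A I^A, 1/4 I^A I^B, 1/4 I^A i, 1/4 I^B i.
Type-A genotypes among offspring: I^A I^A (1/4), I^A i (1/4); total 1/2.
P(I^A i | type A) = (1/4) / (1/2) = 1/2.

1/2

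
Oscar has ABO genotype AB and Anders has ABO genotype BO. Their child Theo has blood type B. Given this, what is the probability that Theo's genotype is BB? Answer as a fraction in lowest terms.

Cross AB × BO → 1/4 AB, 1/4 AO, 1/4 BB, 1/4 BO.
Type-B genotypes among offspring: BB (1/4), BO (1/4); total 1/2.
P(BB | type B) = (1/4) / (1/2) = 1/2.

1/2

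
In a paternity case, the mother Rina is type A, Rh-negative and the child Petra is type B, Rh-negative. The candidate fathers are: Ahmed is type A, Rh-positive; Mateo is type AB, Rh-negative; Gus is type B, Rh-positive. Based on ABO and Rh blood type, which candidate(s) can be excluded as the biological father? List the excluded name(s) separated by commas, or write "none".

Ahmed

A candidate is excluded only if no genotype consistent with his phenotype could produce a type B, Rh-negative child with a type A, Rh-negative mother.
Ahmed (type A, Rh+): no genotype consistent with that phenotype can produce a type-B Rh- child with a type-A mother.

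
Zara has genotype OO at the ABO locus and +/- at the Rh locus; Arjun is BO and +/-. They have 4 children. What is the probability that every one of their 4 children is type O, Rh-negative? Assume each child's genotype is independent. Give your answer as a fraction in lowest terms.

ABO cross OO × BO → 1/2 O, 1/2 B.
Rh cross +/- × +/- → 3/4 Rh+, 1/4 Rh-; so P(type O, Rh-negative) = 1/2 × 1/4 = 1/8 per child.
All 4 independent: (1/8)^4 = 1/4096.

1/4096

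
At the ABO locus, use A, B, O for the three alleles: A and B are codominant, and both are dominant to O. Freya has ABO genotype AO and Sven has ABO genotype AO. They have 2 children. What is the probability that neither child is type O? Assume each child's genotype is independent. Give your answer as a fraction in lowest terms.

ABO cross AO × AO → 1/4 O, 3/4 A.
So P(type O) = 1/4 per child.
P(not type O) = 3/4 for one child; (3/4)^2 = 9/16.

9/16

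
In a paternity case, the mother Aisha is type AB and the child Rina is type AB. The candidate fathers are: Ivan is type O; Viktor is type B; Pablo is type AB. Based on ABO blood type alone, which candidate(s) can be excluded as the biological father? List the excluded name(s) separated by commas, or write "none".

A candidate is excluded only if no genotype consistent with his phenotype could produce a type AB child with a type AB mother.
Ivan (type O): no genotype consistent with that phenotype can produce a type-AB child with a type-AB mother.

Ivan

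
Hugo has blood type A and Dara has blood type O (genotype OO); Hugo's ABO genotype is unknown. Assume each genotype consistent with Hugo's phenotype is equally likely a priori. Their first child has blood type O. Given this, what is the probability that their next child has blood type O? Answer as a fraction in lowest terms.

1/2

Possible genotypes: Hugo ∈ {AA, AO}; Dara ∈ {OO}.
Weight each parental genotype pair by prior × P(type-O child):
  AO × OO: posterior weight 1; P(next child type O) = 1/2.
Weighted sum = 1/2.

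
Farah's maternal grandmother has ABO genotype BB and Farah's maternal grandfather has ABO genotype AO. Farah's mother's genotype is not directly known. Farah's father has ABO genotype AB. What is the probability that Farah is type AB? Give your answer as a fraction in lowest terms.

3/8

Farah's mother's ABO genotype from BB × AO: 1/2 AB, 1/2 BO.
Crossing each possibility with the father AB and summing P(type AB): 1/2·1/2 + 1/2·1/4 = 3/8.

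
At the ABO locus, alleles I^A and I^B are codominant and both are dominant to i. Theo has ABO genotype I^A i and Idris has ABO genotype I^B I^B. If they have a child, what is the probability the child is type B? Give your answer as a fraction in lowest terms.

1/2

ABO cross I^A i × I^B I^B → offspring phenotypes: 1/2 B, 1/2 AB.
So P(type B) = 1/2.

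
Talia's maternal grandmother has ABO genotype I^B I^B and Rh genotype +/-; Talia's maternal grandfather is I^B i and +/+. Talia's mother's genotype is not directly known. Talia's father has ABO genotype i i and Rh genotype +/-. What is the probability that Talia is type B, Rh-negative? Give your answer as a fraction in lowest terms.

Talia's mother's ABO genotype from I^B I^B × I^B i: 1/2 I^B I^B, 1/2 I^B i.
Crossing each possibility with the father i i and summing P(type B): 1/2·1 + 1/2·1/2 = 3/4.
Similarly for Rh via the mother's Rh distribution: P(Rh-) = 1/8.
Independent loci: 3/4 × 1/8 = 3/32.

3/32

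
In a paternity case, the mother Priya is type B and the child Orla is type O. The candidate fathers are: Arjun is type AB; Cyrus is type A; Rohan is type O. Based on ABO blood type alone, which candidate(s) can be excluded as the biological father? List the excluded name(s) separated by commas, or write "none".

A candidate is excluded only if no genotype consistent with his phenotype could produce a type O child with a type B mother.
Arjun (type AB): no genotype consistent with that phenotype can produce a type-O child with a type-B mother.

Arjun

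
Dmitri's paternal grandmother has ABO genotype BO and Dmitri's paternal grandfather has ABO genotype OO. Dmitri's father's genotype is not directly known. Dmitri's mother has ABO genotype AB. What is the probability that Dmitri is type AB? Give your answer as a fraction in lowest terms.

Dmitri's father's ABO genotype from BO × OO: 1/2 BO, 1/2 OO.
Crossing each possibility with the mother AB and summing P(type AB): 1/2·1/4 + 1/2·0 = 1/8.

1/8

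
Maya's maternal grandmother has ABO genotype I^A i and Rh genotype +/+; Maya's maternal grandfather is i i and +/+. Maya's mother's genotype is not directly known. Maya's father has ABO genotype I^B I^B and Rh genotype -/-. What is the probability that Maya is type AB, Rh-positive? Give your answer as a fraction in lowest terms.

1/4

Maya's mother's ABO genotype from I^A i × i i: 1/2 I^A i, 1/2 i i.
Crossing each possibility with the father I^B I^B and summing P(type AB): 1/2·1/2 + 1/2·0 = 1/4.
Similarly for Rh via the mother's Rh distribution: P(Rh+) = 1.
Independent loci: 1/4 × 1 = 1/4.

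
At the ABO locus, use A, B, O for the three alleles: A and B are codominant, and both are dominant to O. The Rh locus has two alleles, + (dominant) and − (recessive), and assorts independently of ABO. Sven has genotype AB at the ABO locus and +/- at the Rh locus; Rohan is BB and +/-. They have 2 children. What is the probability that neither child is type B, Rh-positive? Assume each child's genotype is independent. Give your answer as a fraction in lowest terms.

ABO cross AB × BB → 1/2 B, 1/2 AB.
Rh cross +/- × +/- → 3/4 Rh+, 1/4 Rh-; so P(type B, Rh-positive) = 1/2 × 3/4 = 3/8 per child.
P(not type B, Rh-positive) = 5/8 for one child; (5/8)^2 = 25/64.

25/64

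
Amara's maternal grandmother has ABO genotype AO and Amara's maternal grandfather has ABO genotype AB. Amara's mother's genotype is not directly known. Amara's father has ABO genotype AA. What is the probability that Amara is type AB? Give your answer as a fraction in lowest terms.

1/4

Amara's mother's ABO genotype from AO × AB: 1/4 AA, 1/4 AB, 1/4 AO, 1/4 BO.
Crossing each possibility with the father AA and summing P(type AB): 1/4·0 + 1/4·1/2 + 1/4·0 + 1/4·1/2 = 1/4.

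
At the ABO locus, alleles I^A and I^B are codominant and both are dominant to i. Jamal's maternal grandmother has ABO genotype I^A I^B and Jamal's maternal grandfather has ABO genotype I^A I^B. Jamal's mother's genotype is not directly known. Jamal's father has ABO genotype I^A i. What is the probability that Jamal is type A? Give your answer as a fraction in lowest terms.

1/2

Jamal's mother's ABO genotype from I^A I^B × I^A I^B: 1/4 I^A I^A, 1/2 I^A I^B, 1/4 I^B I^B.
Crossing each possibility with the father I^A i and summing P(type A): 1/4·1 + 1/2·1/2 + 1/4·0 = 1/2.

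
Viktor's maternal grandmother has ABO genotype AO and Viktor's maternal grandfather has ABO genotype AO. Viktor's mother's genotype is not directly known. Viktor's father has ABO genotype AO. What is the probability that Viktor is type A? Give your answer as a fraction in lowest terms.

Viktor's mother's ABO genotype from AO × AO: 1/4 AA, 1/2 AO, 1/4 OO.
Crossing each possibility with the father AO and summing P(type A): 1/4·1 + 1/2·3/4 + 1/4·1/2 = 3/4.

3/4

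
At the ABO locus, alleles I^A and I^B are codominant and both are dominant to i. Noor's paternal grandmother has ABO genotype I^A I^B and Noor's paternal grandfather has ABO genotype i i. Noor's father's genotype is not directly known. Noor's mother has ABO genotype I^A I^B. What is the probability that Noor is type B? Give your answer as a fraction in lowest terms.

Noor's father's ABO genotype from I^A I^B × i i: 1/2 I^A i, 1/2 I^B i.
Crossing each possibility with the mother I^A I^B and summing P(type B): 1/2·1/4 + 1/2·1/2 = 3/8.

3/8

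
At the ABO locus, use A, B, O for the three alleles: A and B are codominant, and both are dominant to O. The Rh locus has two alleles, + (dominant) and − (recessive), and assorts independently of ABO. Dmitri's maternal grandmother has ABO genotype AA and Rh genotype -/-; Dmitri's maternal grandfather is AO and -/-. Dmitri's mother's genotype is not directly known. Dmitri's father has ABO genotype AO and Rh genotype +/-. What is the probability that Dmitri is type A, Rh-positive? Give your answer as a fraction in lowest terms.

7/16

Dmitri's mother's ABO genotype from AA × AO: 1/2 AA, 1/2 AO.
Crossing each possibility with the father AO and summing P(type A): 1/2·1 + 1/2·3/4 = 7/8.
Similarly for Rh via the mother's Rh distribution: P(Rh+) = 1/2.
Independent loci: 7/8 × 1/2 = 7/16.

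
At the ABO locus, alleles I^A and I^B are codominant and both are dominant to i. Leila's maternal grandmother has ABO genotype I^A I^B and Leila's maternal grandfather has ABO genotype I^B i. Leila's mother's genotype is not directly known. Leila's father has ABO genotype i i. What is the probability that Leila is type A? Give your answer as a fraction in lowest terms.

Leila's mother's ABO genotype from I^A I^B × I^B i: 1/4 I^A I^B, 1/4 I^A i, 1/4 I^B I^B, 1/4 I^B i.
Crossing each possibility with the father i i and summing P(type A): 1/4·1/2 + 1/4·1/2 + 1/4·0 + 1/4·0 = 1/4.

1/4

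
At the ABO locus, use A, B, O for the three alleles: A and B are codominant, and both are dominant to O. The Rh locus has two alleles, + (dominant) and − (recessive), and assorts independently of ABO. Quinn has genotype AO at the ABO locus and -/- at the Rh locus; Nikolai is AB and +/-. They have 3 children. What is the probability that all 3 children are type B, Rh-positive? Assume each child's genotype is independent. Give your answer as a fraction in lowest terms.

1/512

ABO cross AO × AB → 1/2 A, 1/4 B, 1/4 AB.
Rh cross -/- × +/- → 1/2 Rh+, 1/2 Rh-; so P(type B, Rh-positive) = 1/4 × 1/2 = 1/8 per child.
All 3 independent: (1/8)^3 = 1/512.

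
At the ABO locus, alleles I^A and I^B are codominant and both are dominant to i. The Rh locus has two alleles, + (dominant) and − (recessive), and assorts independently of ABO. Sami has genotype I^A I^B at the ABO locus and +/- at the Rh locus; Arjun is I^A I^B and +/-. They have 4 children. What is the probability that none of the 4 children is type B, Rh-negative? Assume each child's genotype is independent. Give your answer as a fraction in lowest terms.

ABO cross I^A I^B × I^A I^B → 1/4 A, 1/4 B, 1/2 AB.
Rh cross +/- × +/- → 3/4 Rh+, 1/4 Rh-; so P(type B, Rh-negative) = 1/4 × 1/4 = 1/16 per child.
P(not type B, Rh-negative) = 15/16 for one child; (15/16)^4 = 50625/65536.

50625/65536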